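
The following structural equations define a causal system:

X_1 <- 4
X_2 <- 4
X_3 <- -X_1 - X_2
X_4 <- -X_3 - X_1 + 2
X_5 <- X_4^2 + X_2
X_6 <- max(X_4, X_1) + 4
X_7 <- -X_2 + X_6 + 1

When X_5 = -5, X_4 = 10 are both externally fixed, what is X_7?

Setting X_5 = -5, X_4 = 10 by intervention discards those variables' equations.
X_6 = max(X_4, X_1) + 4  [with X_4=10, X_1=4]  = 14
X_7 = -X_2 + X_6 + 1  [with X_2=4, X_6=14]  = 11

11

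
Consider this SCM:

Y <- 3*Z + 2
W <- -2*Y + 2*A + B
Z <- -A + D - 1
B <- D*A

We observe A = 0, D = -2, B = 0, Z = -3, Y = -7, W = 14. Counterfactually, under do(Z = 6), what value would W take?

Under do(Z=6), the mechanism Z <- -A + D - 1 is discarded; Z is fixed at 6.
B = D*A  [with D=-2, A=0]  = 0
Y = 3*Z + 2  [with Z=6]  = 20
W = -2*Y + 2*A + B  [with Y=20, A=0, B=0]  = -40

-40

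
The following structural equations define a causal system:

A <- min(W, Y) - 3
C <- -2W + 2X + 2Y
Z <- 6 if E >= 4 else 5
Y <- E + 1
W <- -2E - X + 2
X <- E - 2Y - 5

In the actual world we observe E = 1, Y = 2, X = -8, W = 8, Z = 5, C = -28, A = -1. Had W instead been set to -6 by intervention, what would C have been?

Under do(W=-6), the mechanism W <- -2E - X + 2 is discarded; W is fixed at -6.
Y = E + 1  [with E=1]  = 2
X = E - 2Y - 5  [with E=1, Y=2]  = -8
C = -2W + 2X + 2Y  [with W=-6, X=-8, Y=2]  = 0

0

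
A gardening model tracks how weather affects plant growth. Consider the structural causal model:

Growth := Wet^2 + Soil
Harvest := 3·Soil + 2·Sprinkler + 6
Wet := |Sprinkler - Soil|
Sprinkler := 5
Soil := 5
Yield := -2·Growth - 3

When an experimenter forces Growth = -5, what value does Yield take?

Intervening sets Growth = -5 and removes its equation (Growth := Wet^2 + Soil).
Yield = -2·Growth - 3  [with Growth=-5]  = 7

7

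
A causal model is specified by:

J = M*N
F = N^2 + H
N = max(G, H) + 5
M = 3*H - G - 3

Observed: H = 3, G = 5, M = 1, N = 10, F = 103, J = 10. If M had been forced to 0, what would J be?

The intervention breaks the incoming arrows to M: M = 3*H - G - 3 no longer applies, and M = 0.
N = max(G, H) + 5  [with G=5, H=3]  = 10
J = M*N  [with M=0, N=10]  = 0

0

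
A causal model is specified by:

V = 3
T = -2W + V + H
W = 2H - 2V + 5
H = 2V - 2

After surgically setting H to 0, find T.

Under do(H=0), the mechanism H = 2V - 2 is discarded; H is fixed at 0.
W = 2H - 2V + 5  [with H=0, V=3]  = -1
T = -2W + V + H  [with W=-1, V=3, H=0]  = 5

5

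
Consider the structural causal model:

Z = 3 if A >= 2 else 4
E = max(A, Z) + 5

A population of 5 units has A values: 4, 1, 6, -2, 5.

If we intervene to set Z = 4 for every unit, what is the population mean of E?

9.6

Every unit gets Z=4 under the intervention. E values become 9, 9, 11, 9, 10; E[E|do(Z=4)] = 9.6.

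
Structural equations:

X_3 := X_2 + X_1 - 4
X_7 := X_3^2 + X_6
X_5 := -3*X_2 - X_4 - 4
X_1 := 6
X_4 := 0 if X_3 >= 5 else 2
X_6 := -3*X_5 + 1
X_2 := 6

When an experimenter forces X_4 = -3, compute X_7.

The intervention breaks the incoming arrows to X_4: X_4 := 0 if X_3 >= 5 else 2 no longer applies, and X_4 = -3.
X_3 = X_2 + X_1 - 4  [with X_2=6, X_1=6]  = 8
X_5 = -3*X_2 - X_4 - 4  [with X_2=6, X_4=-3]  = -19
X_6 = -3*X_5 + 1  [with X_5=-19]  = 58
X_7 = X_3^2 + X_6  [with X_3=8, X_6=58]  = 122

122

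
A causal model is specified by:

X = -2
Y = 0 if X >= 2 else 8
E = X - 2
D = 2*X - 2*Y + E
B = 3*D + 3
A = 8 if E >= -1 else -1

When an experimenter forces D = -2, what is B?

Intervening sets D = -2 and removes its equation (D = 2*X - 2*Y + E).
B = 3*D + 3  [with D=-2]  = -3

-3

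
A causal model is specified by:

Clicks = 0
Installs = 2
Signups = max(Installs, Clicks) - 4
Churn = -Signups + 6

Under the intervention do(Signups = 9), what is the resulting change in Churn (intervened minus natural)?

The intervention breaks the incoming arrows to Signups: Signups = max(Installs, Clicks) - 4 no longer applies, and Signups = 9.
Churn = -Signups + 6  [with Signups=9]  = -3
Without intervention: Signups = max(Installs, Clicks) - 4  [with Installs=2, Clicks=0]  = -2; Churn = -Signups + 6  [with Signups=-2]  = 8.
Change = -3 − 8 = -11.

-11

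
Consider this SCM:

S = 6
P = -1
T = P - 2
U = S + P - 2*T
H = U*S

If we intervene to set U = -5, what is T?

-3

Under do(U=-5), the mechanism U = S + P - 2*T is discarded; U is fixed at -5.
Since T is not a descendant of the intervened variable, it is unaffected.
T = P - 2  [with P=-1]  = -3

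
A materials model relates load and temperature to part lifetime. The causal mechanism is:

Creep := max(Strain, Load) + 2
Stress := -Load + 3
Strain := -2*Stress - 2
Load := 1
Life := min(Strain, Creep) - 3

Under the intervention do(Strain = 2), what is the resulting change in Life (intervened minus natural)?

do(Strain=2) replaces the equation Strain := -2*Stress - 2 with the constant Strain = 2.
Creep = max(Strain, Load) + 2  [with Strain=2, Load=1]  = 4
Life = min(Strain, Creep) - 3  [with Strain=2, Creep=4]  = -1
Without intervention: Stress = -Load + 3  [with Load=1]  = 2; Strain = -2*Stress - 2  [with Stress=2]  = -6; Creep = max(Strain, Load) + 2  [with Strain=-6, Load=1]  = 3; Life = min(Strain, Creep) - 3  [with Strain=-6, Creep=3]  = -9.
Change = -1 − (-9) = 8.

8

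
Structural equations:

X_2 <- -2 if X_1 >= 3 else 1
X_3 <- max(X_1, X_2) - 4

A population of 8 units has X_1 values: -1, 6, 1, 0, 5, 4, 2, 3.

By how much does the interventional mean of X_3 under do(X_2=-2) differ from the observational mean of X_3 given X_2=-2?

do(X_2=-2) breaks X_2's dependence on X_1. With X_2=-2 fixed, X_3 across the units is -5, 2, -3, -4, 1, 0, -2, -1, mean -1.5.
E[X_3|X_2=-2] averages over only the 4 units with X_2=-2 (X_1 = 6, 5, 4, 3): X_3 = 2, 1, 0, -1, mean 0.5.
Difference = -1.5 − 0.5 = -2.

-2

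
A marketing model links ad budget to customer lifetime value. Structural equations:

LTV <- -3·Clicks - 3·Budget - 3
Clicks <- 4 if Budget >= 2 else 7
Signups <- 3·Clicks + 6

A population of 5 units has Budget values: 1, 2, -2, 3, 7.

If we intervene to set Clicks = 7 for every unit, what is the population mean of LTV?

-30.6

Every unit gets Clicks=7 under the intervention. LTV values become -27, -30, -18, -33, -45; E[LTV|do(Clicks=7)] = -30.6.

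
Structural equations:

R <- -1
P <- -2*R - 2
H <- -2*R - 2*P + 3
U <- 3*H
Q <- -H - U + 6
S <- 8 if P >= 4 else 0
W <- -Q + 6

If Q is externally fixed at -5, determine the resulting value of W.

11

Under do(Q=-5), the mechanism Q <- -H - U + 6 is discarded; Q is fixed at -5.
W = -Q + 6  [with Q=-5]  = 11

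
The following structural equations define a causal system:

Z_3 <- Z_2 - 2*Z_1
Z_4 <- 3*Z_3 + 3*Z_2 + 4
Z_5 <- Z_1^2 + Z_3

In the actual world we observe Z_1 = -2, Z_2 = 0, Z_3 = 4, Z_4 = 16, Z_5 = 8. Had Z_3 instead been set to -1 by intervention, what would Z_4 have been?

1

The intervention breaks the incoming arrows to Z_3: Z_3 <- Z_2 - 2*Z_1 no longer applies, and Z_3 = -1.
Z_4 = 3*Z_3 + 3*Z_2 + 4  [with Z_3=-1, Z_2=0]  = 1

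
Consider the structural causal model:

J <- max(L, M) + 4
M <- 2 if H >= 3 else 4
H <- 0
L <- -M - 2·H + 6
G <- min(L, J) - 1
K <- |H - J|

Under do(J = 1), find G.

0

Under do(J=1), the mechanism J <- max(L, M) + 4 is discarded; J is fixed at 1.
M = 2 if H >= 3 else 4  [with H=0]  = 4
L = -M - 2·H + 6  [with M=4, H=0]  = 2
G = min(L, J) - 1  [with L=2, J=1]  = 0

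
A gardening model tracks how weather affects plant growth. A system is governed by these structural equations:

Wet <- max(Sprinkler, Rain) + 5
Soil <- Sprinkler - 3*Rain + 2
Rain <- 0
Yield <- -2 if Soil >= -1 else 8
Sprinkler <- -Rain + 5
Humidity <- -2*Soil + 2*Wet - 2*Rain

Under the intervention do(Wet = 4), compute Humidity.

-6

Intervening sets Wet = 4 and removes its equation (Wet <- max(Sprinkler, Rain) + 5).
Sprinkler = -Rain + 5  [with Rain=0]  = 5
Soil = Sprinkler - 3*Rain + 2  [with Sprinkler=5, Rain=0]  = 7
Humidity = -2*Soil + 2*Wet - 2*Rain  [with Soil=7, Wet=4, Rain=0]  = -6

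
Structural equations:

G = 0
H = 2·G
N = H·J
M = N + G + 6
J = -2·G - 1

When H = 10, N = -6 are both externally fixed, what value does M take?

Setting H = 10, N = -6 by intervention discards those variables' equations.
M = N + G + 6  [with N=-6, G=0]  = 0

0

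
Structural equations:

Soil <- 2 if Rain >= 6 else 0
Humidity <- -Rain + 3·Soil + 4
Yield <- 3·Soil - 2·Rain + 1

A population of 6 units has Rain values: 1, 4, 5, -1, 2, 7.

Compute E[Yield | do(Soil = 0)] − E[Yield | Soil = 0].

The intervention sets Soil=0 in all 6 units regardless of Rain. Recomputing Yield per unit gives -1, -7, -9, 3, -3, -13; average -5.
E[Yield|Soil=0] averages over only the 5 units with Soil=0 (Rain = 1, 4, 5, -1, 2): Yield = -1, -7, -9, 3, -3, mean -3.4.
Difference = -5 − (-3.4) = -1.6.

-1.6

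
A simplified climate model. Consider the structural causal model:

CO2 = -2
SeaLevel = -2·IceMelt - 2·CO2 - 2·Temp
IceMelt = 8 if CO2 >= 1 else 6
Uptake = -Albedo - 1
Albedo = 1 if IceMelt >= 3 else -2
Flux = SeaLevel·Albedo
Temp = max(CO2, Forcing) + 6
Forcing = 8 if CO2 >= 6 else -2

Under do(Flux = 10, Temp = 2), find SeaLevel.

Setting Flux = 10, Temp = 2 by intervention discards those variables' equations.
IceMelt = 8 if CO2 >= 1 else 6  [with CO2=-2]  = 6
SeaLevel = -2·IceMelt - 2·CO2 - 2·Temp  [with IceMelt=6, CO2=-2, Temp=2]  = -12

-12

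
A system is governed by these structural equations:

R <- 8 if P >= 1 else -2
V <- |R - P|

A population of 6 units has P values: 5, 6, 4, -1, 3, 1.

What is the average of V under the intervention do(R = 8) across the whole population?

Under do(R=8), R's equation is replaced by R=8 for every unit. Per-unit V: 3, 2, 4, 9, 5, 7. Mean = 5.

5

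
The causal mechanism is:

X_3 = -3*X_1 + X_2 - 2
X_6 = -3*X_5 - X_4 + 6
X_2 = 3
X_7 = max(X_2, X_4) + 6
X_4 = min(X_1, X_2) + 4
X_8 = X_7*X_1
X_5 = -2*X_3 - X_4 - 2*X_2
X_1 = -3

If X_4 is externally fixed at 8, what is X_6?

100

Under do(X_4=8), the mechanism X_4 = min(X_1, X_2) + 4 is discarded; X_4 is fixed at 8.
X_3 = -3*X_1 + X_2 - 2  [with X_1=-3, X_2=3]  = 10
X_5 = -2*X_3 - X_4 - 2*X_2  [with X_3=10, X_4=8, X_2=3]  = -34
X_6 = -3*X_5 - X_4 + 6  [with X_5=-34, X_4=8]  = 100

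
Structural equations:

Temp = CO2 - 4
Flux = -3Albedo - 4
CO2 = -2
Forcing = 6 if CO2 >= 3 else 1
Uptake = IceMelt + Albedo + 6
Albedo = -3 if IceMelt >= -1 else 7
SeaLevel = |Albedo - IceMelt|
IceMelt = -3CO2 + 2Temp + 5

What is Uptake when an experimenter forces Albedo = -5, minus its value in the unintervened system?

-2

do(Albedo=-5) replaces the equation Albedo = -3 if IceMelt >= -1 else 7 with the constant Albedo = -5.
Temp = CO2 - 4  [with CO2=-2]  = -6
IceMelt = -3CO2 + 2Temp + 5  [with CO2=-2, Temp=-6]  = -1
Uptake = IceMelt + Albedo + 6  [with IceMelt=-1, Albedo=-5]  = 0
Without intervention: Temp = CO2 - 4  [with CO2=-2]  = -6; IceMelt = -3CO2 + 2Temp + 5  [with CO2=-2, Temp=-6]  = -1; Albedo = -3 if IceMelt >= -1 else 7  [with IceMelt=-1]  = -3; Uptake = IceMelt + Albedo + 6  [with IceMelt=-1, Albedo=-3]  = 2.
Change = 0 − 2 = -2.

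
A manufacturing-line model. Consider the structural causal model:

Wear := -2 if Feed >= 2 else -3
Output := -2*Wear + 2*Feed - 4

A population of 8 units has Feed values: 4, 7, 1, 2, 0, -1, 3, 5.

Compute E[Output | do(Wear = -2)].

5.25

The intervention sets Wear=-2 in all 8 units regardless of Feed. Recomputing Output per unit gives 8, 14, 2, 4, 0, -2, 6, 10; average 5.25.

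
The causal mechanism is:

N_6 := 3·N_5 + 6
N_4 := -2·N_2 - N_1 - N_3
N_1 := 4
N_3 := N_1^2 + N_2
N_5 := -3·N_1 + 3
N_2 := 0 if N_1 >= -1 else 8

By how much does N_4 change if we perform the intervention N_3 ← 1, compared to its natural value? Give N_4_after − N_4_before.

The intervention breaks the incoming arrows to N_3: N_3 := N_1^2 + N_2 no longer applies, and N_3 = 1.
N_2 = 0 if N_1 >= -1 else 8  [with N_1=4]  = 0
N_4 = -2·N_2 - N_1 - N_3  [with N_2=0, N_1=4, N_3=1]  = -5
Without intervention: N_2 = 0 if N_1 >= -1 else 8  [with N_1=4]  = 0; N_3 = N_1^2 + N_2  [with N_1=4, N_2=0]  = 16; N_4 = -2·N_2 - N_1 - N_3  [with N_2=0, N_1=4, N_3=16]  = -20.
Change = -5 − (-20) = 15.

15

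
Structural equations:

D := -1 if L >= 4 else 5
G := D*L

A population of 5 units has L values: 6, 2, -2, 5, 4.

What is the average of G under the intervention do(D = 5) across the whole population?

Every unit gets D=5 under the intervention. G values become 30, 10, -10, 25, 20; E[G|do(D=5)] = 15.

15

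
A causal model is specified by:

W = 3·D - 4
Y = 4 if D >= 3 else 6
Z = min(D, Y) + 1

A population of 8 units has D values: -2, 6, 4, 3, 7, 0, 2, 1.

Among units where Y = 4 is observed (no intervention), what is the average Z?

4.75

Observing Y=4 restricts to units where Y's equation naturally yields 4: D ∈ {6, 4, 3, 7}. In that subpopulation Z = 5, 5, 4, 5, mean 4.75.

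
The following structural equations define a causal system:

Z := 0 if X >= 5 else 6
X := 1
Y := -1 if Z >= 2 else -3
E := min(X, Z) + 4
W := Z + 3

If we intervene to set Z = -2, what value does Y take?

Under do(Z=-2), the mechanism Z := 0 if X >= 5 else 6 is discarded; Z is fixed at -2.
Y = -1 if Z >= 2 else -3  [with Z=-2]  = -3

-3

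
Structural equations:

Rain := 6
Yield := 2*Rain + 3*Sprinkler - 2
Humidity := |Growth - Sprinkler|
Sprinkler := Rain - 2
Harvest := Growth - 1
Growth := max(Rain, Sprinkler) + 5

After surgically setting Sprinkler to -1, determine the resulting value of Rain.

Under do(Sprinkler=-1), the mechanism Sprinkler := Rain - 2 is discarded; Sprinkler is fixed at -1.
Rain is not downstream of the intervention, so its value is determined by the original equations.

6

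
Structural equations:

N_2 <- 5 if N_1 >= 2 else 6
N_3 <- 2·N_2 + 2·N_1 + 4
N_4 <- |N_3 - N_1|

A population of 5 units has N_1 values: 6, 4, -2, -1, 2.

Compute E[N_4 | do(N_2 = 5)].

15.8

do(N_2=5) breaks N_2's dependence on N_1. With N_2=5 fixed, N_4 across the units is 20, 18, 12, 13, 16, mean 15.8.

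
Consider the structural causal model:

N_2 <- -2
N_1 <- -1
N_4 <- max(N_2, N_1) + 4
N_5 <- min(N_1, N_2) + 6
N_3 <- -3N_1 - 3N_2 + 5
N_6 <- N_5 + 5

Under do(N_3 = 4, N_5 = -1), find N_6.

4

Setting N_3 = 4, N_5 = -1 by intervention discards those variables' equations.
N_6 = N_5 + 5  [with N_5=-1]  = 4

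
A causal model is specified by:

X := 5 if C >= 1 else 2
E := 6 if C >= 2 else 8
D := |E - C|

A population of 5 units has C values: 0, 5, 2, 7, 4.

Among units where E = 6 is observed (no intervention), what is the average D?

E[D|E=6] averages over only the 4 units with E=6 (C = 5, 2, 7, 4): D = 1, 4, 1, 2, mean 2.

2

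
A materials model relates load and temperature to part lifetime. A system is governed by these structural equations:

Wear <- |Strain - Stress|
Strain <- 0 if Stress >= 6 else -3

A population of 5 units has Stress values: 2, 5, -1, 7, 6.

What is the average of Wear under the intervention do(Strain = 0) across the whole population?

do(Strain=0) breaks Strain's dependence on Stress. With Strain=0 fixed, Wear across the units is 2, 5, 1, 7, 6, mean 4.2.

4.2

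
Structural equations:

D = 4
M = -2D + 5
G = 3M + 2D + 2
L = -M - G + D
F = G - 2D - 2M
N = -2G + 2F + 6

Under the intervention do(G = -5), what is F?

do(G=-5) replaces the equation G = 3M + 2D + 2 with the constant G = -5.
M = -2D + 5  [with D=4]  = -3
F = G - 2D - 2M  [with G=-5, D=4, M=-3]  = -7

-7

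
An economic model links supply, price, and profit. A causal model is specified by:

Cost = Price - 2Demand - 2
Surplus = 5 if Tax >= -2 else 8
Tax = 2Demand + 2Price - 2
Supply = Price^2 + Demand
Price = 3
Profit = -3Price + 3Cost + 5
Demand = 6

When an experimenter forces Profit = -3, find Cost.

-11

do(Profit=-3) replaces the equation Profit = -3Price + 3Cost + 5 with the constant Profit = -3.
No directed path runs from Profit to Cost, so Cost keeps its natural value.
Cost = Price - 2Demand - 2  [with Price=3, Demand=6]  = -11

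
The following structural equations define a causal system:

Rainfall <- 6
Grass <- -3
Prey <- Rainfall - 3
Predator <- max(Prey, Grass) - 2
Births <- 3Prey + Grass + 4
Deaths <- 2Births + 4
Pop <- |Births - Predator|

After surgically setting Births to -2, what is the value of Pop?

3

Under do(Births=-2), the mechanism Births <- 3Prey + Grass + 4 is discarded; Births is fixed at -2.
Prey = Rainfall - 3  [with Rainfall=6]  = 3
Predator = max(Prey, Grass) - 2  [with Prey=3, Grass=-3]  = 1
Pop = |Births - Predator|  [with Births=-2, Predator=1]  = 3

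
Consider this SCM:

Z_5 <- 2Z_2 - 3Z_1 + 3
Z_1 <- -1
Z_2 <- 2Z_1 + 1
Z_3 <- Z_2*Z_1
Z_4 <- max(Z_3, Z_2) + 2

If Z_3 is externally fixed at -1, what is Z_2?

-1

Under do(Z_3=-1), the mechanism Z_3 <- Z_2*Z_1 is discarded; Z_3 is fixed at -1.
Since Z_2 is not a descendant of the intervened variable, it is unaffected.
Z_2 = 2Z_1 + 1  [with Z_1=-1]  = -1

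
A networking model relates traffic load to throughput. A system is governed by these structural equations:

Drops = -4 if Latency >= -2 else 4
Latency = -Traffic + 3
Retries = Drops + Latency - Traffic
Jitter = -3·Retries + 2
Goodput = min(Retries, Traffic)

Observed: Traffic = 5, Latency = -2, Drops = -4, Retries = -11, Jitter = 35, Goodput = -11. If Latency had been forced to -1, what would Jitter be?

32

do(Latency=-1) replaces the equation Latency = -Traffic + 3 with the constant Latency = -1.
Drops = -4 if Latency >= -2 else 4  [with Latency=-1]  = -4
Retries = Drops + Latency - Traffic  [with Drops=-4, Latency=-1, Traffic=5]  = -10
Jitter = -3·Retries + 2  [with Retries=-10]  = 32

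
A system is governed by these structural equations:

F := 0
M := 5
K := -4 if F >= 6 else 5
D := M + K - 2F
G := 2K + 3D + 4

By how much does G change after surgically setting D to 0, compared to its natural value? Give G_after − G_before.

-30

Intervening sets D = 0 and removes its equation (D := M + K - 2F).
K = -4 if F >= 6 else 5  [with F=0]  = 5
G = 2K + 3D + 4  [with K=5, D=0]  = 14
Without intervention: K = -4 if F >= 6 else 5  [with F=0]  = 5; D = M + K - 2F  [with M=5, K=5, F=0]  = 10; G = 2K + 3D + 4  [with K=5, D=10]  = 44.
Change = 14 − 44 = -30.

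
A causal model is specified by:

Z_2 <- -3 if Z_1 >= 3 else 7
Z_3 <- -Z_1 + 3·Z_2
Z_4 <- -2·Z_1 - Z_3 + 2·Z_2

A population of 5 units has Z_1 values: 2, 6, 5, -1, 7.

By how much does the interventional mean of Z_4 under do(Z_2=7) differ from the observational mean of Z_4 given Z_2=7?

do(Z_2=7) breaks Z_2's dependence on Z_1. With Z_2=7 fixed, Z_4 across the units is -9, -13, -12, -6, -14, mean -10.8.
Observing Z_2=7 restricts to units where Z_2's equation naturally yields 7: Z_1 ∈ {2, -1}. In that subpopulation Z_4 = -9, -6, mean -7.5.
Difference = -10.8 − (-7.5) = -3.3.

-3.3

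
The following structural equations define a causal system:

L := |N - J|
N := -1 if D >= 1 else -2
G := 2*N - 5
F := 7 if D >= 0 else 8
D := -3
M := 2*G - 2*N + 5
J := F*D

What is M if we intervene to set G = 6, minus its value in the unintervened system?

30

Under do(G=6), the mechanism G := 2*N - 5 is discarded; G is fixed at 6.
N = -1 if D >= 1 else -2  [with D=-3]  = -2
M = 2*G - 2*N + 5  [with G=6, N=-2]  = 21
Without intervention: N = -1 if D >= 1 else -2  [with D=-3]  = -2; G = 2*N - 5  [with N=-2]  = -9; M = 2*G - 2*N + 5  [with G=-9, N=-2]  = -9.
Change = 21 − (-9) = 30.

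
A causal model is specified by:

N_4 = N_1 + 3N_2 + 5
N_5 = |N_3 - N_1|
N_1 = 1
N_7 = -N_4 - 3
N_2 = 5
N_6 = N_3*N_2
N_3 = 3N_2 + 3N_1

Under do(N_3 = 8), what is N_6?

40

The intervention breaks the incoming arrows to N_3: N_3 = 3N_2 + 3N_1 no longer applies, and N_3 = 8.
N_6 = N_3*N_2  [with N_3=8, N_2=5]  = 40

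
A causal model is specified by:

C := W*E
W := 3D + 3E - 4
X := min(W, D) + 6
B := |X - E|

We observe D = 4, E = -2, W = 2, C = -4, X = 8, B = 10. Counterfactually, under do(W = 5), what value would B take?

12

The intervention breaks the incoming arrows to W: W := 3D + 3E - 4 no longer applies, and W = 5.
X = min(W, D) + 6  [with W=5, D=4]  = 10
B = |X - E|  [with X=10, E=-2]  = 12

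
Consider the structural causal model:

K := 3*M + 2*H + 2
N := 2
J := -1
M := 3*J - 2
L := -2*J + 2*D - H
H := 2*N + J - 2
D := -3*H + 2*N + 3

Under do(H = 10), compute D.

The intervention breaks the incoming arrows to H: H := 2*N + J - 2 no longer applies, and H = 10.
D = -3*H + 2*N + 3  [with H=10, N=2]  = -23

-23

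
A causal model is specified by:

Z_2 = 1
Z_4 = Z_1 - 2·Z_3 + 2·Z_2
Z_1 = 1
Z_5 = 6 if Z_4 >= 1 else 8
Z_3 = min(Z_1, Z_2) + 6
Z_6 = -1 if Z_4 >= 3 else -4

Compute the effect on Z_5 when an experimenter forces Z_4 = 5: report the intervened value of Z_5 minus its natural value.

Intervening sets Z_4 = 5 and removes its equation (Z_4 = Z_1 - 2·Z_3 + 2·Z_2).
Z_5 = 6 if Z_4 >= 1 else 8  [with Z_4=5]  = 6
Without intervention: Z_3 = min(Z_1, Z_2) + 6  [with Z_1=1, Z_2=1]  = 7; Z_4 = Z_1 - 2·Z_3 + 2·Z_2  [with Z_1=1, Z_3=7, Z_2=1]  = -11; Z_5 = 6 if Z_4 >= 1 else 8  [with Z_4=-11]  = 8.
Change = 6 − 8 = -2.

-2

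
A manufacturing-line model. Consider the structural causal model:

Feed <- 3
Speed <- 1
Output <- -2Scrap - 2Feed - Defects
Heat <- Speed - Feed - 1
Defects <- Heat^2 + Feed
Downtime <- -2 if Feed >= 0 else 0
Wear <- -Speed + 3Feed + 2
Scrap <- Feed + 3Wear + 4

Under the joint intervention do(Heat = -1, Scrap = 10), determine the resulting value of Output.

-30

Under do(Heat = -1, Scrap = 10), each intervened variable's structural equation is replaced by its fixed value.
Defects = Heat^2 + Feed  [with Heat=-1, Feed=3]  = 4
Output = -2Scrap - 2Feed - Defects  [with Scrap=10, Feed=3, Defects=4]  = -30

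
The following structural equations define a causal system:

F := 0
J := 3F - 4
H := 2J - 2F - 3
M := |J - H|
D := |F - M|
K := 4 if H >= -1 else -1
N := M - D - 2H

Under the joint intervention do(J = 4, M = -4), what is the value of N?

-18

Setting J = 4, M = -4 by intervention discards those variables' equations.
H = 2J - 2F - 3  [with J=4, F=0]  = 5
D = |F - M|  [with F=0, M=-4]  = 4
N = M - D - 2H  [with M=-4, D=4, H=5]  = -18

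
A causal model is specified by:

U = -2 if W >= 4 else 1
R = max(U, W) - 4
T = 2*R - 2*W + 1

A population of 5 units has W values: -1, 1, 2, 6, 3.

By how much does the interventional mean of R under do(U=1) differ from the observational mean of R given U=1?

Every unit gets U=1 under the intervention. R values become -3, -3, -2, 2, -1; E[R|do(U=1)] = -1.4.
E[R|U=1] averages over only the 4 units with U=1 (W = -1, 1, 2, 3): R = -3, -3, -2, -1, mean -2.25.
Difference = -1.4 − (-2.25) = 0.85.

0.85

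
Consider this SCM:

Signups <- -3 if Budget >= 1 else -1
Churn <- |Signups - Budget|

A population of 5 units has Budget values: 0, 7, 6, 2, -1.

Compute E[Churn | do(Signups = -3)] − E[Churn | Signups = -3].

do(Signups=-3) breaks Signups's dependence on Budget. With Signups=-3 fixed, Churn across the units is 3, 10, 9, 5, 2, mean 5.8.
Observing Signups=-3 restricts to units where Signups's equation naturally yields -3: Budget ∈ {7, 6, 2}. In that subpopulation Churn = 10, 9, 5, mean 8.
Difference = 5.8 − 8 = -2.2.

-2.2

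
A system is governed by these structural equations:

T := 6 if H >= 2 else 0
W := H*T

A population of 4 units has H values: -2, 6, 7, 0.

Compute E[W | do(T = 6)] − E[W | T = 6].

Under do(T=6), T's equation is replaced by T=6 for every unit. Per-unit W: -12, 36, 42, 0. Mean = 16.5.
Conditioning on T=6 selects the 2 unit(s) with H ∈ {6, 7}. Their W values: 36, 42. Mean = 39.
Difference = 16.5 − 39 = -22.5.

-22.5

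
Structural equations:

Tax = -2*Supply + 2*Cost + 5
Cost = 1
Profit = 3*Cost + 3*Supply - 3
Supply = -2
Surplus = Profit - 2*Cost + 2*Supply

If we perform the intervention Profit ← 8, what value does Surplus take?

Intervening sets Profit = 8 and removes its equation (Profit = 3*Cost + 3*Supply - 3).
Surplus = Profit - 2*Cost + 2*Supply  [with Profit=8, Cost=1, Supply=-2]  = 2

2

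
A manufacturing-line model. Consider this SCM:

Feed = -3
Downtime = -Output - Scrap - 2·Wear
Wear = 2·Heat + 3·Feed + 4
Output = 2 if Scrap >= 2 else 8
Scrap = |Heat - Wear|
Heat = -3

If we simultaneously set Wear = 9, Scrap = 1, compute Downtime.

-27

Setting Wear = 9, Scrap = 1 by intervention discards those variables' equations.
Output = 2 if Scrap >= 2 else 8  [with Scrap=1]  = 8
Downtime = -Output - Scrap - 2·Wear  [with Output=8, Scrap=1, Wear=9]  = -27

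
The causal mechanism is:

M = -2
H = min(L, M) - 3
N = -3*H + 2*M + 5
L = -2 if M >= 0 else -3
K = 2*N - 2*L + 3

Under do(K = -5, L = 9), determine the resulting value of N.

Setting K = -5, L = 9 by intervention discards those variables' equations.
H = min(L, M) - 3  [with L=9, M=-2]  = -5
N = -3*H + 2*M + 5  [with H=-5, M=-2]  = 16

16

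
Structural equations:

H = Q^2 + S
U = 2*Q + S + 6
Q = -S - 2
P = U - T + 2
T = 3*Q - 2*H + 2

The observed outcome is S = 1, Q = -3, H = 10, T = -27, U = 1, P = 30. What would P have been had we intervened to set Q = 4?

37

Under do(Q=4), the mechanism Q = -S - 2 is discarded; Q is fixed at 4.
H = Q^2 + S  [with Q=4, S=1]  = 17
T = 3*Q - 2*H + 2  [with Q=4, H=17]  = -20
U = 2*Q + S + 6  [with Q=4, S=1]  = 15
P = U - T + 2  [with U=15, T=-20]  = 37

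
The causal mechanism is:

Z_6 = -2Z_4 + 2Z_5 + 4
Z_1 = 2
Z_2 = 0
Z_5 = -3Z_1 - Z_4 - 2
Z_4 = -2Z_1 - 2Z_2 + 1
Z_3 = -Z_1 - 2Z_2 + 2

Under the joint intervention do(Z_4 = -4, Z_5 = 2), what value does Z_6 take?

16

The joint intervention fixes Z_4 = -4, Z_5 = 2, removing each variable's own equation.
Z_6 = -2Z_4 + 2Z_5 + 4  [with Z_4=-4, Z_5=2]  = 16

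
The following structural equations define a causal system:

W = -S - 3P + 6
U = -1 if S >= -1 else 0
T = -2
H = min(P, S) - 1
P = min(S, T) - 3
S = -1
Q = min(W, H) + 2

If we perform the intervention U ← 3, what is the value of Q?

-4

Intervening sets U = 3 and removes its equation (U = -1 if S >= -1 else 0).
Since Q is not a descendant of the intervened variable, it is unaffected.
P = min(S, T) - 3  [with S=-1, T=-2]  = -5
W = -S - 3P + 6  [with S=-1, P=-5]  = 22
H = min(P, S) - 1  [with P=-5, S=-1]  = -6
Q = min(W, H) + 2  [with W=22, H=-6]  = -4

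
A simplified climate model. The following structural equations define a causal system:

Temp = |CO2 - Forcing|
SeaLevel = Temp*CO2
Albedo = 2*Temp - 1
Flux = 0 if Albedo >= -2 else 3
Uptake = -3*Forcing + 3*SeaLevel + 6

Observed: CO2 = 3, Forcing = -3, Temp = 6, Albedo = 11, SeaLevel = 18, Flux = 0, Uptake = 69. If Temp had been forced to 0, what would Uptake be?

The intervention breaks the incoming arrows to Temp: Temp = |CO2 - Forcing| no longer applies, and Temp = 0.
SeaLevel = Temp*CO2  [with Temp=0, CO2=3]  = 0
Uptake = -3*Forcing + 3*SeaLevel + 6  [with Forcing=-3, SeaLevel=0]  = 15

15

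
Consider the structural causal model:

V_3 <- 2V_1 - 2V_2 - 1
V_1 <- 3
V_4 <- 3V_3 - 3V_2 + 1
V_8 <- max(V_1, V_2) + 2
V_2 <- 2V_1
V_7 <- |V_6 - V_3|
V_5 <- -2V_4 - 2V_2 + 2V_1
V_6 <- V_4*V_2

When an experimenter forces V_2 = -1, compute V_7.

32

Under do(V_2=-1), the mechanism V_2 <- 2V_1 is discarded; V_2 is fixed at -1.
V_3 = 2V_1 - 2V_2 - 1  [with V_1=3, V_2=-1]  = 7
V_4 = 3V_3 - 3V_2 + 1  [with V_3=7, V_2=-1]  = 25
V_6 = V_4*V_2  [with V_4=25, V_2=-1]  = -25
V_7 = |V_6 - V_3|  [with V_6=-25, V_3=7]  = 32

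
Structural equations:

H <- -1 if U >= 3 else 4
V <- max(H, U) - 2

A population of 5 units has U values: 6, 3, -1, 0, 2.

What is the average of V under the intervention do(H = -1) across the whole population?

0

Under do(H=-1), H's equation is replaced by H=-1 for every unit. Per-unit V: 4, 1, -3, -2, 0. Mean = 0.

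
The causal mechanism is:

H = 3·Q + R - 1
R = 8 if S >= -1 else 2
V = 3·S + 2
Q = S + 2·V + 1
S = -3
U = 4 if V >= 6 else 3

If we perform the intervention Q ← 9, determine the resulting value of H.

Intervening sets Q = 9 and removes its equation (Q = S + 2·V + 1).
R = 8 if S >= -1 else 2  [with S=-3]  = 2
H = 3·Q + R - 1  [with Q=9, R=2]  = 28

28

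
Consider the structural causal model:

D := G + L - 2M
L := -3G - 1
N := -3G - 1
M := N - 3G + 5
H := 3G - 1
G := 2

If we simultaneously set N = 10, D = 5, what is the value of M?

9

Under do(N = 10, D = 5), each intervened variable's structural equation is replaced by its fixed value.
M = N - 3G + 5  [with N=10, G=2]  = 9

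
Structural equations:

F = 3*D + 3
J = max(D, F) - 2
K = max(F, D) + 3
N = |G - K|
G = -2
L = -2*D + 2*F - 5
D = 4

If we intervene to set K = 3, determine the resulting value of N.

5

Under do(K=3), the mechanism K = max(F, D) + 3 is discarded; K is fixed at 3.
N = |G - K|  [with G=-2, K=3]  = 5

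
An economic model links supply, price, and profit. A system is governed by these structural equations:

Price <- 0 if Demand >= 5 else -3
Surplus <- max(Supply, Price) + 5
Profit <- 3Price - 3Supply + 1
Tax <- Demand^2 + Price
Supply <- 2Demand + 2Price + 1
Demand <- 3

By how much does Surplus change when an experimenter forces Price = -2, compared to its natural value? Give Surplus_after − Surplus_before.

2

Under do(Price=-2), the mechanism Price <- 0 if Demand >= 5 else -3 is discarded; Price is fixed at -2.
Supply = 2Demand + 2Price + 1  [with Demand=3, Price=-2]  = 3
Surplus = max(Supply, Price) + 5  [with Supply=3, Price=-2]  = 8
Without intervention: Price = 0 if Demand >= 5 else -3  [with Demand=3]  = -3; Supply = 2Demand + 2Price + 1  [with Demand=3, Price=-3]  = 1; Surplus = max(Supply, Price) + 5  [with Supply=1, Price=-3]  = 6.
Change = 8 − 6 = 2.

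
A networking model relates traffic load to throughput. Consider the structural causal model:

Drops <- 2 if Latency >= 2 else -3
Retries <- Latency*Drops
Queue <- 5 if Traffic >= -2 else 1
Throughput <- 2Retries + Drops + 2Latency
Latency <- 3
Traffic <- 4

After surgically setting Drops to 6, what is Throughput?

48

Under do(Drops=6), the mechanism Drops <- 2 if Latency >= 2 else -3 is discarded; Drops is fixed at 6.
Retries = Latency*Drops  [with Latency=3, Drops=6]  = 18
Throughput = 2Retries + Drops + 2Latency  [with Retries=18, Drops=6, Latency=3]  = 48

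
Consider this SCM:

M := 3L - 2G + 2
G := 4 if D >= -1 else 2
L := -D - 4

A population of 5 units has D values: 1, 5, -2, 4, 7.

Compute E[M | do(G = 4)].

-27

Under do(G=4), G's equation is replaced by G=4 for every unit. Per-unit M: -21, -33, -12, -30, -39. Mean = -27.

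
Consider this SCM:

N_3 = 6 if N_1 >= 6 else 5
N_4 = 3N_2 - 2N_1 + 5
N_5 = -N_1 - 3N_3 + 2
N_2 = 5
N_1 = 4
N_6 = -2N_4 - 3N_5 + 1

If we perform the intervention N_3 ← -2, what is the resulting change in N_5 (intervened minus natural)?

do(N_3=-2) replaces the equation N_3 = 6 if N_1 >= 6 else 5 with the constant N_3 = -2.
N_5 = -N_1 - 3N_3 + 2  [with N_1=4, N_3=-2]  = 4
Without intervention: N_3 = 6 if N_1 >= 6 else 5  [with N_1=4]  = 5; N_5 = -N_1 - 3N_3 + 2  [with N_1=4, N_3=5]  = -17.
Change = 4 − (-17) = 21.

21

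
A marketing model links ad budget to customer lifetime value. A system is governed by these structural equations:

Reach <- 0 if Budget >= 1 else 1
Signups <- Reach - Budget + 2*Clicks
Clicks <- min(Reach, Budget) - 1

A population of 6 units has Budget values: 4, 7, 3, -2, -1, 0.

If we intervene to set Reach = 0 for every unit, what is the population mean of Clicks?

Every unit gets Reach=0 under the intervention. Clicks values become -1, -1, -1, -3, -2, -1; E[Clicks|do(Reach=0)] = -1.5.

-1.5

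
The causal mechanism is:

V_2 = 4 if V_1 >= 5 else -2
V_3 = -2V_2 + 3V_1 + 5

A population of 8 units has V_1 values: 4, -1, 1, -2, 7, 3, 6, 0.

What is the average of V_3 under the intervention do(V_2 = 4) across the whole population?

Every unit gets V_2=4 under the intervention. V_3 values become 9, -6, 0, -9, 18, 6, 15, -3; E[V_3|do(V_2=4)] = 3.75.

3.75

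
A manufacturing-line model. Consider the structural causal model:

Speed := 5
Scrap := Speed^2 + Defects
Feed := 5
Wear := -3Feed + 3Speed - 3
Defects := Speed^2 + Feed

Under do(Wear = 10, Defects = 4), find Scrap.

29

Setting Wear = 10, Defects = 4 by intervention discards those variables' equations.
Scrap = Speed^2 + Defects  [with Speed=5, Defects=4]  = 29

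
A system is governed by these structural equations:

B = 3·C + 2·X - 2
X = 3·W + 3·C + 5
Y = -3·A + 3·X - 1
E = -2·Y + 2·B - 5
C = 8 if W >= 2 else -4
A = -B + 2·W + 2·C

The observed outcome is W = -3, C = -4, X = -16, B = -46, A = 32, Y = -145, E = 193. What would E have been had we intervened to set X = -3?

The intervention breaks the incoming arrows to X: X = 3·W + 3·C + 5 no longer applies, and X = -3.
C = 8 if W >= 2 else -4  [with W=-3]  = -4
B = 3·C + 2·X - 2  [with C=-4, X=-3]  = -20
A = -B + 2·W + 2·C  [with B=-20, W=-3, C=-4]  = 6
Y = -3·A + 3·X - 1  [with A=6, X=-3]  = -28
E = -2·Y + 2·B - 5  [with Y=-28, B=-20]  = 11

11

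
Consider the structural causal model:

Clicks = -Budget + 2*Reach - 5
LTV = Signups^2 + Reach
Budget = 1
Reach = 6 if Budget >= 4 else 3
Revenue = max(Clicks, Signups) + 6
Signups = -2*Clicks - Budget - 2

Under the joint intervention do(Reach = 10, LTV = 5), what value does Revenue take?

20

Setting Reach = 10, LTV = 5 by intervention discards those variables' equations.
Clicks = -Budget + 2*Reach - 5  [with Budget=1, Reach=10]  = 14
Signups = -2*Clicks - Budget - 2  [with Clicks=14, Budget=1]  = -31
Revenue = max(Clicks, Signups) + 6  [with Clicks=14, Signups=-31]  = 20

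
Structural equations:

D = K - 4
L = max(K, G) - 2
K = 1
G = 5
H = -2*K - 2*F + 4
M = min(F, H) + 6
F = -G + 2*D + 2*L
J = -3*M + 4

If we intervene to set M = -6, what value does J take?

do(M=-6) replaces the equation M = min(F, H) + 6 with the constant M = -6.
J = -3*M + 4  [with M=-6]  = 22

22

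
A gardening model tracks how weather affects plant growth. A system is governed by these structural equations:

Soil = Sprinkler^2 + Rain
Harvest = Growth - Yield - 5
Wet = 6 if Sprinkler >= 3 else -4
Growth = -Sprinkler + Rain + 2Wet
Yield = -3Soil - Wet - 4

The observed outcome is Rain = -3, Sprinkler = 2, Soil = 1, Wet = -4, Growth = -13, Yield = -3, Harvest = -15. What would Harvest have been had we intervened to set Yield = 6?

-24

Intervening sets Yield = 6 and removes its equation (Yield = -3Soil - Wet - 4).
Wet = 6 if Sprinkler >= 3 else -4  [with Sprinkler=2]  = -4
Growth = -Sprinkler + Rain + 2Wet  [with Sprinkler=2, Rain=-3, Wet=-4]  = -13
Harvest = Growth - Yield - 5  [with Growth=-13, Yield=6]  = -24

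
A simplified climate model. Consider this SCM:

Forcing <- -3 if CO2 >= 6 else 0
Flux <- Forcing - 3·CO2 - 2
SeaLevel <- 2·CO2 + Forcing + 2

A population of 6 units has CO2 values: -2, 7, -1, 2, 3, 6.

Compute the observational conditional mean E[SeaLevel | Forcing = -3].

Conditioning on Forcing=-3 selects the 2 unit(s) with CO2 ∈ {7, 6}. Their SeaLevel values: 13, 11. Mean = 12.

12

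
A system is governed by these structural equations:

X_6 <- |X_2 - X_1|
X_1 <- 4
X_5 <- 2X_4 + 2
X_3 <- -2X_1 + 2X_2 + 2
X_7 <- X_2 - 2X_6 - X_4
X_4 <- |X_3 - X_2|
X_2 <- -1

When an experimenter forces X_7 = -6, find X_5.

16

The intervention breaks the incoming arrows to X_7: X_7 <- X_2 - 2X_6 - X_4 no longer applies, and X_7 = -6.
X_5 is not downstream of the intervention, so its value is determined by the original equations.
X_3 = -2X_1 + 2X_2 + 2  [with X_1=4, X_2=-1]  = -8
X_4 = |X_3 - X_2|  [with X_3=-8, X_2=-1]  = 7
X_5 = 2X_4 + 2  [with X_4=7]  = 16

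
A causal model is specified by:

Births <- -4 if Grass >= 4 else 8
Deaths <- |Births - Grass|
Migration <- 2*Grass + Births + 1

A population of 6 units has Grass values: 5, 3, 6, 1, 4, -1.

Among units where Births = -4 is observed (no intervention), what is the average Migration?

Observing Births=-4 restricts to units where Births's equation naturally yields -4: Grass ∈ {5, 6, 4}. In that subpopulation Migration = 7, 9, 5, mean 7.

7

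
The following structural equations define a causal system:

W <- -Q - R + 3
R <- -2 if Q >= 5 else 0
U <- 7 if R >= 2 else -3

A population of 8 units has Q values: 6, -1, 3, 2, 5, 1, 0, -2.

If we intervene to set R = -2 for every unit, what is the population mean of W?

3.25

Under do(R=-2), R's equation is replaced by R=-2 for every unit. Per-unit W: -1, 6, 2, 3, 0, 4, 5, 7. Mean = 3.25.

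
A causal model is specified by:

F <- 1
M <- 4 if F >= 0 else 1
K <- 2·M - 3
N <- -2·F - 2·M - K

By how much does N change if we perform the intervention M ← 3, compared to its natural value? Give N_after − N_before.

4

Under do(M=3), the mechanism M <- 4 if F >= 0 else 1 is discarded; M is fixed at 3.
K = 2·M - 3  [with M=3]  = 3
N = -2·F - 2·M - K  [with F=1, M=3, K=3]  = -11
Without intervention: M = 4 if F >= 0 else 1  [with F=1]  = 4; K = 2·M - 3  [with M=4]  = 5; N = -2·F - 2·M - K  [with F=1, M=4, K=5]  = -15.
Change = -11 − (-15) = 4.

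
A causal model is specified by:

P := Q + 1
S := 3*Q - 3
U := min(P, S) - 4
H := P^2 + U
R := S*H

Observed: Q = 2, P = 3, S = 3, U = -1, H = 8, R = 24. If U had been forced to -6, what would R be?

Under do(U=-6), the mechanism U := min(P, S) - 4 is discarded; U is fixed at -6.
P = Q + 1  [with Q=2]  = 3
S = 3*Q - 3  [with Q=2]  = 3
H = P^2 + U  [with P=3, U=-6]  = 3
R = S*H  [with S=3, H=3]  = 9

9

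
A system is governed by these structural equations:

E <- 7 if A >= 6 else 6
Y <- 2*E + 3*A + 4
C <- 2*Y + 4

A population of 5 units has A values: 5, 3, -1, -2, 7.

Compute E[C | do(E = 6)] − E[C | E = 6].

6.9

The intervention sets E=6 in all 5 units regardless of A. Recomputing C per unit gives 66, 54, 30, 24, 78; average 50.4.
Observing E=6 restricts to units where E's equation naturally yields 6: A ∈ {5, 3, -1, -2}. In that subpopulation C = 66, 54, 30, 24, mean 43.5.
Difference = 50.4 − 43.5 = 6.9.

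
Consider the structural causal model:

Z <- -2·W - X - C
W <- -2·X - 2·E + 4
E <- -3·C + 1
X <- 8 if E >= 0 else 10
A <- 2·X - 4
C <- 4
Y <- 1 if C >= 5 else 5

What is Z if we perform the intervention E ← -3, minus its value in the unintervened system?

32

Under do(E=-3), the mechanism E <- -3·C + 1 is discarded; E is fixed at -3.
X = 8 if E >= 0 else 10  [with E=-3]  = 10
W = -2·X - 2·E + 4  [with X=10, E=-3]  = -10
Z = -2·W - X - C  [with W=-10, X=10, C=4]  = 6
Without intervention: E = -3·C + 1  [with C=4]  = -11; X = 8 if E >= 0 else 10  [with E=-11]  = 10; W = -2·X - 2·E + 4  [with X=10, E=-11]  = 6; Z = -2·W - X - C  [with W=6, X=10, C=4]  = -26.
Change = 6 − (-26) = 32.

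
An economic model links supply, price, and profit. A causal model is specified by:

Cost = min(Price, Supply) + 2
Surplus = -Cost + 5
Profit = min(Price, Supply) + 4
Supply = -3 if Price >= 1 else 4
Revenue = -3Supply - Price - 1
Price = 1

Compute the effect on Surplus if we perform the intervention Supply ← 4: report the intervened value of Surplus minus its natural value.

Under do(Supply=4), the mechanism Supply = -3 if Price >= 1 else 4 is discarded; Supply is fixed at 4.
Cost = min(Price, Supply) + 2  [with Price=1, Supply=4]  = 3
Surplus = -Cost + 5  [with Cost=3]  = 2
Without intervention: Supply = -3 if Price >= 1 else 4  [with Price=1]  = -3; Cost = min(Price, Supply) + 2  [with Price=1, Supply=-3]  = -1; Surplus = -Cost + 5  [with Cost=-1]  = 6.
Change = 2 − 6 = -4.

-4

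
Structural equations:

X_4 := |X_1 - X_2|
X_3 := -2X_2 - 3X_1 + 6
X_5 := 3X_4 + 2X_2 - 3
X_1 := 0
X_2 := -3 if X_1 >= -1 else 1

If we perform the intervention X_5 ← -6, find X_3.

12

do(X_5=-6) replaces the equation X_5 := 3X_4 + 2X_2 - 3 with the constant X_5 = -6.
X_3 is not downstream of the intervention, so its value is determined by the original equations.
X_2 = -3 if X_1 >= -1 else 1  [with X_1=0]  = -3
X_3 = -2X_2 - 3X_1 + 6  [with X_2=-3, X_1=0]  = 12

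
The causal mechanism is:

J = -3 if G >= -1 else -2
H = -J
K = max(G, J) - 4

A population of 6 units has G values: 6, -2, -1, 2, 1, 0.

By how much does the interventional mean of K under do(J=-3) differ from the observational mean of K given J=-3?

The intervention sets J=-3 in all 6 units regardless of G. Recomputing K per unit gives 2, -6, -5, -2, -3, -4; average -3.
Conditioning on J=-3 selects the 5 unit(s) with G ∈ {6, -1, 2, 1, 0}. Their K values: 2, -5, -2, -3, -4. Mean = -2.4.
Difference = -3 − (-2.4) = -0.6.

-0.6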